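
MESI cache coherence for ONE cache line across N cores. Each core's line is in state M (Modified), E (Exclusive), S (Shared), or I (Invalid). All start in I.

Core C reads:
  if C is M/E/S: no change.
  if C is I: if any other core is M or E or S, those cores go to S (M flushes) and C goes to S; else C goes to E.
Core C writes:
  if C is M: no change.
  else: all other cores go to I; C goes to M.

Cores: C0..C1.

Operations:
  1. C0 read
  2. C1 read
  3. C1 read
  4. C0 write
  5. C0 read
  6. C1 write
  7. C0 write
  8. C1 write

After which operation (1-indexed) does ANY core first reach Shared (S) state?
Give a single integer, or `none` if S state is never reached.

Answer: 2

Derivation:
Op 1: C0 read [C0 read from I: no other sharers -> C0=E (exclusive)] -> [E,I]
Op 2: C1 read [C1 read from I: others=['C0=E'] -> C1=S, others downsized to S] -> [S,S]
  -> First S state at op 2; remaining ops need not be traced.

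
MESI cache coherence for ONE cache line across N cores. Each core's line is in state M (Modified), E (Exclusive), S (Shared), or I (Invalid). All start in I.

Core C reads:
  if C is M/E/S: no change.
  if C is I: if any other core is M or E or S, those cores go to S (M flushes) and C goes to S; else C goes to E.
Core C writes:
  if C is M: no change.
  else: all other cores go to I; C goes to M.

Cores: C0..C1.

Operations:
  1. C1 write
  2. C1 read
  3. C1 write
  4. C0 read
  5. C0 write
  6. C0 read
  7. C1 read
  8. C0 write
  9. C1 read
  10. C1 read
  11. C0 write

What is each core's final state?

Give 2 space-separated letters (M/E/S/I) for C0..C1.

Answer: M I

Derivation:
Op 1: C1 write [C1 write: invalidate none -> C1=M] -> [I,M]
Op 2: C1 read [C1 read: already in M, no change] -> [I,M]
Op 3: C1 write [C1 write: already M (modified), no change] -> [I,M]
Op 4: C0 read [C0 read from I: others=['C1=M'] -> C0=S, others downsized to S] -> [S,S]
Op 5: C0 write [C0 write: invalidate ['C1=S'] -> C0=M] -> [M,I]
Op 6: C0 read [C0 read: already in M, no change] -> [M,I]
Op 7: C1 read [C1 read from I: others=['C0=M'] -> C1=S, others downsized to S] -> [S,S]
Op 8: C0 write [C0 write: invalidate ['C1=S'] -> C0=M] -> [M,I]
Op 9: C1 read [C1 read from I: others=['C0=M'] -> C1=S, others downsized to S] -> [S,S]
Op 10: C1 read [C1 read: already in S, no change] -> [S,S]
Op 11: C0 write [C0 write: invalidate ['C1=S'] -> C0=M] -> [M,I]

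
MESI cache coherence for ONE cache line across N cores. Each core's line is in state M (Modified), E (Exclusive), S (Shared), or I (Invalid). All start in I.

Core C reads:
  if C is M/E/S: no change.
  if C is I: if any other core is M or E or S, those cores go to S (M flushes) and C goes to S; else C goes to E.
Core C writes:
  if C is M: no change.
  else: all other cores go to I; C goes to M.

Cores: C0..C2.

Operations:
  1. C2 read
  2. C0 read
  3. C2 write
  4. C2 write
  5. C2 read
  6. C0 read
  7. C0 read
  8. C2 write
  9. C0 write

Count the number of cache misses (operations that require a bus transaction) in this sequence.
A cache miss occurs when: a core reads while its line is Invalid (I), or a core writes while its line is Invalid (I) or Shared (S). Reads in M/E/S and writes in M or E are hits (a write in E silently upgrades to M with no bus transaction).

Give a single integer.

Op 1: C2 read [C2 read from I: no other sharers -> C2=E (exclusive)] -> [I,I,E] [MISS #1: read from I]
Op 2: C0 read [C0 read from I: others=['C2=E'] -> C0=S, others downsized to S] -> [S,I,S] [MISS #2: read from I]
Op 3: C2 write [C2 write: invalidate ['C0=S'] -> C2=M] -> [I,I,M] [MISS #3: write from S]
Op 4: C2 write [C2 write: already M (modified), no change] -> [I,I,M] [hit: write from M]
Op 5: C2 read [C2 read: already in M, no change] -> [I,I,M] [hit: read from M]
Op 6: C0 read [C0 read from I: others=['C2=M'] -> C0=S, others downsized to S] -> [S,I,S] [MISS #4: read from I]
Op 7: C0 read [C0 read: already in S, no change] -> [S,I,S] [hit: read from S]
Op 8: C2 write [C2 write: invalidate ['C0=S'] -> C2=M] -> [I,I,M] [MISS #5: write from S]
Op 9: C0 write [C0 write: invalidate ['C2=M'] -> C0=M] -> [M,I,I] [MISS #6: write from I]

Answer: 6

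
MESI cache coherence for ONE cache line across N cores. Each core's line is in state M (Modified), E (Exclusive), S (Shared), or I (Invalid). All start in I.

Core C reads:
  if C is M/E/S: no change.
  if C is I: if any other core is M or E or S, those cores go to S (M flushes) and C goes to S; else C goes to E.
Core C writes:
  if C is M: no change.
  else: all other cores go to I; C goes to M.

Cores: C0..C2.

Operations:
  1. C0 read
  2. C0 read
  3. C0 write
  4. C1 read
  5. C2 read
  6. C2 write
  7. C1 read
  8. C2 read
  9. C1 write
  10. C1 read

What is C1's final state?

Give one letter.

Answer: M

Derivation:
Op 1: C0 read [C0 read from I: no other sharers -> C0=E (exclusive)] -> [E,I,I]
Op 2: C0 read [C0 read: already in E, no change] -> [E,I,I]
Op 3: C0 write [C0 write: invalidate none -> C0=M] -> [M,I,I]
Op 4: C1 read [C1 read from I: others=['C0=M'] -> C1=S, others downsized to S] -> [S,S,I]
Op 5: C2 read [C2 read from I: others=['C0=S', 'C1=S'] -> C2=S, others downsized to S] -> [S,S,S]
Op 6: C2 write [C2 write: invalidate ['C0=S', 'C1=S'] -> C2=M] -> [I,I,M]
Op 7: C1 read [C1 read from I: others=['C2=M'] -> C1=S, others downsized to S] -> [I,S,S]
Op 8: C2 read [C2 read: already in S, no change] -> [I,S,S]
Op 9: C1 write [C1 write: invalidate ['C2=S'] -> C1=M] -> [I,M,I]
Op 10: C1 read [C1 read: already in M, no change] -> [I,M,I]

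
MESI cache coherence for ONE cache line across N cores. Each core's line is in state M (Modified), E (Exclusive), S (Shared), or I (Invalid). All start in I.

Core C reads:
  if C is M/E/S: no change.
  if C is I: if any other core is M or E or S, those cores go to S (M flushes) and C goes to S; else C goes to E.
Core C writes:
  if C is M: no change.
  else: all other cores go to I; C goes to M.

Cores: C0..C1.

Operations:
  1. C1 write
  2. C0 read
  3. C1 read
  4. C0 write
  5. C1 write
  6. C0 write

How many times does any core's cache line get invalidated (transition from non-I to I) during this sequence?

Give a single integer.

Op 1: C1 write [C1 write: invalidate none -> C1=M] -> [I,M] (invalidations this op: 0; running total: 0)
Op 2: C0 read [C0 read from I: others=['C1=M'] -> C0=S, others downsized to S] -> [S,S] (invalidations this op: 0; running total: 0)
Op 3: C1 read [C1 read: already in S, no change] -> [S,S] (invalidations this op: 0; running total: 0)
Op 4: C0 write [C0 write: invalidate ['C1=S'] -> C0=M] -> [M,I] (invalidations this op: 1; running total: 1)
Op 5: C1 write [C1 write: invalidate ['C0=M'] -> C1=M] -> [I,M] (invalidations this op: 1; running total: 2)
Op 6: C0 write [C0 write: invalidate ['C1=M'] -> C0=M] -> [M,I] (invalidations this op: 1; running total: 3)

Answer: 3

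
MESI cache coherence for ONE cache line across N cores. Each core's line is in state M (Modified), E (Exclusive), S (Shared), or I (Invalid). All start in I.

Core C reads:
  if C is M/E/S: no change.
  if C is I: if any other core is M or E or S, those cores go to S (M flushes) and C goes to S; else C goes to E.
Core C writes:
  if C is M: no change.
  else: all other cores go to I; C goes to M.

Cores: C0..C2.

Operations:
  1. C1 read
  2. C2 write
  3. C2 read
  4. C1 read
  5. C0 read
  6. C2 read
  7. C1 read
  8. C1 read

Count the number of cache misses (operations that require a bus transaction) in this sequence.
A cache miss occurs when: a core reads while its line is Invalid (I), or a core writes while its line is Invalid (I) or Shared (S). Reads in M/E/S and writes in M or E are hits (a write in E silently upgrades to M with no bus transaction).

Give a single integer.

Op 1: C1 read [C1 read from I: no other sharers -> C1=E (exclusive)] -> [I,E,I] [MISS #1: read from I]
Op 2: C2 write [C2 write: invalidate ['C1=E'] -> C2=M] -> [I,I,M] [MISS #2: write from I]
Op 3: C2 read [C2 read: already in M, no change] -> [I,I,M] [hit: read from M]
Op 4: C1 read [C1 read from I: others=['C2=M'] -> C1=S, others downsized to S] -> [I,S,S] [MISS #3: read from I]
Op 5: C0 read [C0 read from I: others=['C1=S', 'C2=S'] -> C0=S, others downsized to S] -> [S,S,S] [MISS #4: read from I]
Op 6: C2 read [C2 read: already in S, no change] -> [S,S,S] [hit: read from S]
Op 7: C1 read [C1 read: already in S, no change] -> [S,S,S] [hit: read from S]
Op 8: C1 read [C1 read: already in S, no change] -> [S,S,S] [hit: read from S]

Answer: 4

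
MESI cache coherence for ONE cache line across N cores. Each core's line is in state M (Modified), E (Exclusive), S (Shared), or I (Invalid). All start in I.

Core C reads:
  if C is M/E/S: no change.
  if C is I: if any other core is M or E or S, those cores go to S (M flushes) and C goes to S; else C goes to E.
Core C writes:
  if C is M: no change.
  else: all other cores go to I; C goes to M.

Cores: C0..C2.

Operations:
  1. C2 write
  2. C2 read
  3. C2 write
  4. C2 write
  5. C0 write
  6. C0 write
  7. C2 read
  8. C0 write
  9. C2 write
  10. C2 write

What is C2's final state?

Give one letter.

Answer: M

Derivation:
Op 1: C2 write [C2 write: invalidate none -> C2=M] -> [I,I,M]
Op 2: C2 read [C2 read: already in M, no change] -> [I,I,M]
Op 3: C2 write [C2 write: already M (modified), no change] -> [I,I,M]
Op 4: C2 write [C2 write: already M (modified), no change] -> [I,I,M]
Op 5: C0 write [C0 write: invalidate ['C2=M'] -> C0=M] -> [M,I,I]
Op 6: C0 write [C0 write: already M (modified), no change] -> [M,I,I]
Op 7: C2 read [C2 read from I: others=['C0=M'] -> C2=S, others downsized to S] -> [S,I,S]
Op 8: C0 write [C0 write: invalidate ['C2=S'] -> C0=M] -> [M,I,I]
Op 9: C2 write [C2 write: invalidate ['C0=M'] -> C2=M] -> [I,I,M]
Op 10: C2 write [C2 write: already M (modified), no change] -> [I,I,M]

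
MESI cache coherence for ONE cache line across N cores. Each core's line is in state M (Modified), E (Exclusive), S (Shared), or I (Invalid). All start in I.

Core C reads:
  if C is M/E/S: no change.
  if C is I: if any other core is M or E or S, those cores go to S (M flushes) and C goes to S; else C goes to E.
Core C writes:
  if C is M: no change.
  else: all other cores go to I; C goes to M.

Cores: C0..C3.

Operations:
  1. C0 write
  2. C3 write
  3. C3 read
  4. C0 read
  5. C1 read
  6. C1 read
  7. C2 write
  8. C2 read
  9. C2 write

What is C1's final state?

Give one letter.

Op 1: C0 write [C0 write: invalidate none -> C0=M] -> [M,I,I,I]
Op 2: C3 write [C3 write: invalidate ['C0=M'] -> C3=M] -> [I,I,I,M]
Op 3: C3 read [C3 read: already in M, no change] -> [I,I,I,M]
Op 4: C0 read [C0 read from I: others=['C3=M'] -> C0=S, others downsized to S] -> [S,I,I,S]
Op 5: C1 read [C1 read from I: others=['C0=S', 'C3=S'] -> C1=S, others downsized to S] -> [S,S,I,S]
Op 6: C1 read [C1 read: already in S, no change] -> [S,S,I,S]
Op 7: C2 write [C2 write: invalidate ['C0=S', 'C1=S', 'C3=S'] -> C2=M] -> [I,I,M,I]
Op 8: C2 read [C2 read: already in M, no change] -> [I,I,M,I]
Op 9: C2 write [C2 write: already M (modified), no change] -> [I,I,M,I]

Answer: I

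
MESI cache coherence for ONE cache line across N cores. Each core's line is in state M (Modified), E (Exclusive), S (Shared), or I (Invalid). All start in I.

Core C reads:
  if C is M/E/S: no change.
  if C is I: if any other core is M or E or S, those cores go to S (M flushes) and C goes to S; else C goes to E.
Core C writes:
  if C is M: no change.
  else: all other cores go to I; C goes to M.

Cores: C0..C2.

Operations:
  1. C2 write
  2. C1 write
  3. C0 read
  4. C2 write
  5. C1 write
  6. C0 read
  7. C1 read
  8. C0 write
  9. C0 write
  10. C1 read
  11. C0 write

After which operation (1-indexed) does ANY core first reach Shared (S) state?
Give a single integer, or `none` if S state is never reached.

Op 1: C2 write [C2 write: invalidate none -> C2=M] -> [I,I,M]
Op 2: C1 write [C1 write: invalidate ['C2=M'] -> C1=M] -> [I,M,I]
Op 3: C0 read [C0 read from I: others=['C1=M'] -> C0=S, others downsized to S] -> [S,S,I]
  -> First S state at op 3; remaining ops need not be traced.

Answer: 3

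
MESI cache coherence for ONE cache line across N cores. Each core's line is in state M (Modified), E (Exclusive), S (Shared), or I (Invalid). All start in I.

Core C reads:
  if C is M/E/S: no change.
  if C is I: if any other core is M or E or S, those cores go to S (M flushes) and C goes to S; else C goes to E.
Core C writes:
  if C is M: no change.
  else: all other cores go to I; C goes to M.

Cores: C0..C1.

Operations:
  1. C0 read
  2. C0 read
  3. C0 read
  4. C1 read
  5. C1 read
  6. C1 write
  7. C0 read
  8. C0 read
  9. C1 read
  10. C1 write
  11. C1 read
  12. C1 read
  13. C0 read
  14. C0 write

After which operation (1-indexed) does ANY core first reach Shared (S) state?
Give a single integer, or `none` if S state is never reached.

Answer: 4

Derivation:
Op 1: C0 read [C0 read from I: no other sharers -> C0=E (exclusive)] -> [E,I]
Op 2: C0 read [C0 read: already in E, no change] -> [E,I]
Op 3: C0 read [C0 read: already in E, no change] -> [E,I]
Op 4: C1 read [C1 read from I: others=['C0=E'] -> C1=S, others downsized to S] -> [S,S]
  -> First S state at op 4; remaining ops need not be traced.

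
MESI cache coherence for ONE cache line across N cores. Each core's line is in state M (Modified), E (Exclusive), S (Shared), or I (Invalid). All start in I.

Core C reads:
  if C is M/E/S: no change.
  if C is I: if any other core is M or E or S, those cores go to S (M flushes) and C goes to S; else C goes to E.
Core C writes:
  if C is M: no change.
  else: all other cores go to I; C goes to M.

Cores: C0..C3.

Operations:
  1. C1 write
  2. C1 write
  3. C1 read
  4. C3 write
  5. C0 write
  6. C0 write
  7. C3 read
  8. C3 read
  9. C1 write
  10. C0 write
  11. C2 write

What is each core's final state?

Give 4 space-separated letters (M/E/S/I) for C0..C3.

Answer: I I M I

Derivation:
Op 1: C1 write [C1 write: invalidate none -> C1=M] -> [I,M,I,I]
Op 2: C1 write [C1 write: already M (modified), no change] -> [I,M,I,I]
Op 3: C1 read [C1 read: already in M, no change] -> [I,M,I,I]
Op 4: C3 write [C3 write: invalidate ['C1=M'] -> C3=M] -> [I,I,I,M]
Op 5: C0 write [C0 write: invalidate ['C3=M'] -> C0=M] -> [M,I,I,I]
Op 6: C0 write [C0 write: already M (modified), no change] -> [M,I,I,I]
Op 7: C3 read [C3 read from I: others=['C0=M'] -> C3=S, others downsized to S] -> [S,I,I,S]
Op 8: C3 read [C3 read: already in S, no change] -> [S,I,I,S]
Op 9: C1 write [C1 write: invalidate ['C0=S', 'C3=S'] -> C1=M] -> [I,M,I,I]
Op 10: C0 write [C0 write: invalidate ['C1=M'] -> C0=M] -> [M,I,I,I]
Op 11: C2 write [C2 write: invalidate ['C0=M'] -> C2=M] -> [I,I,M,I]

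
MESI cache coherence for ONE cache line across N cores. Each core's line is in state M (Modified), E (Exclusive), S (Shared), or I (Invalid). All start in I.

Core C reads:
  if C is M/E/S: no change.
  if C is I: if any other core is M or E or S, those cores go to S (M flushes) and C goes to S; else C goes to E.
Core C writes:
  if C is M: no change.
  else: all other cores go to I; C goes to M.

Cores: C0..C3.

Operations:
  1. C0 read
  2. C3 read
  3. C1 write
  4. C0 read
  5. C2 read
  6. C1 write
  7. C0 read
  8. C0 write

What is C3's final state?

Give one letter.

Answer: I

Derivation:
Op 1: C0 read [C0 read from I: no other sharers -> C0=E (exclusive)] -> [E,I,I,I]
Op 2: C3 read [C3 read from I: others=['C0=E'] -> C3=S, others downsized to S] -> [S,I,I,S]
Op 3: C1 write [C1 write: invalidate ['C0=S', 'C3=S'] -> C1=M] -> [I,M,I,I]
Op 4: C0 read [C0 read from I: others=['C1=M'] -> C0=S, others downsized to S] -> [S,S,I,I]
Op 5: C2 read [C2 read from I: others=['C0=S', 'C1=S'] -> C2=S, others downsized to S] -> [S,S,S,I]
Op 6: C1 write [C1 write: invalidate ['C0=S', 'C2=S'] -> C1=M] -> [I,M,I,I]
Op 7: C0 read [C0 read from I: others=['C1=M'] -> C0=S, others downsized to S] -> [S,S,I,I]
Op 8: C0 write [C0 write: invalidate ['C1=S'] -> C0=M] -> [M,I,I,I]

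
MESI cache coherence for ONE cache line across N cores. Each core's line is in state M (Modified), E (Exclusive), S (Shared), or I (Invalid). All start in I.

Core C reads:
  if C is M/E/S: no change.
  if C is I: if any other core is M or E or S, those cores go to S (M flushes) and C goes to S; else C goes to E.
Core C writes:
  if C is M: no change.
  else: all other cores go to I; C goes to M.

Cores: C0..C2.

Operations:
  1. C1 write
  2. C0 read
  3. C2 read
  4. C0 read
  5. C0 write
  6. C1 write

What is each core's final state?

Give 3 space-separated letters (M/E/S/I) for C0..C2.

Answer: I M I

Derivation:
Op 1: C1 write [C1 write: invalidate none -> C1=M] -> [I,M,I]
Op 2: C0 read [C0 read from I: others=['C1=M'] -> C0=S, others downsized to S] -> [S,S,I]
Op 3: C2 read [C2 read from I: others=['C0=S', 'C1=S'] -> C2=S, others downsized to S] -> [S,S,S]
Op 4: C0 read [C0 read: already in S, no change] -> [S,S,S]
Op 5: C0 write [C0 write: invalidate ['C1=S', 'C2=S'] -> C0=M] -> [M,I,I]
Op 6: C1 write [C1 write: invalidate ['C0=M'] -> C1=M] -> [I,M,I]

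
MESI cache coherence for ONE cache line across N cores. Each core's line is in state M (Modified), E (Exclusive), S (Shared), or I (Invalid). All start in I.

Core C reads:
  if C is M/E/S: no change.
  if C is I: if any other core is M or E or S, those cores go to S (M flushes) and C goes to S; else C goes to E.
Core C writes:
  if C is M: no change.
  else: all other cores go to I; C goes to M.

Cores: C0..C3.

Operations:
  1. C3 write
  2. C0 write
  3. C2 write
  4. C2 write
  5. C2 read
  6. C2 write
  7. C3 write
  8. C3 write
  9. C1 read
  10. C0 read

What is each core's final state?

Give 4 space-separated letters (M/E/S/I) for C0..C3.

Answer: S S I S

Derivation:
Op 1: C3 write [C3 write: invalidate none -> C3=M] -> [I,I,I,M]
Op 2: C0 write [C0 write: invalidate ['C3=M'] -> C0=M] -> [M,I,I,I]
Op 3: C2 write [C2 write: invalidate ['C0=M'] -> C2=M] -> [I,I,M,I]
Op 4: C2 write [C2 write: already M (modified), no change] -> [I,I,M,I]
Op 5: C2 read [C2 read: already in M, no change] -> [I,I,M,I]
Op 6: C2 write [C2 write: already M (modified), no change] -> [I,I,M,I]
Op 7: C3 write [C3 write: invalidate ['C2=M'] -> C3=M] -> [I,I,I,M]
Op 8: C3 write [C3 write: already M (modified), no change] -> [I,I,I,M]
Op 9: C1 read [C1 read from I: others=['C3=M'] -> C1=S, others downsized to S] -> [I,S,I,S]
Op 10: C0 read [C0 read from I: others=['C1=S', 'C3=S'] -> C0=S, others downsized to S] -> [S,S,I,S]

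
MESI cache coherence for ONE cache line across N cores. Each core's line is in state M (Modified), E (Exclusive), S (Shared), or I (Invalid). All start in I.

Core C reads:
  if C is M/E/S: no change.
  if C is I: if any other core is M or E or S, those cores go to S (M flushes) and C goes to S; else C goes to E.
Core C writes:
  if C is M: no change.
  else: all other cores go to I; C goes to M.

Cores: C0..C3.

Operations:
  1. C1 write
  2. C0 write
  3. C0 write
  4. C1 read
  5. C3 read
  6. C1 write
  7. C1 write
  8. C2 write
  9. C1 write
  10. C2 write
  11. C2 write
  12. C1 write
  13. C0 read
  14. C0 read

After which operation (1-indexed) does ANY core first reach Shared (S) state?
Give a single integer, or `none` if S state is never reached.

Op 1: C1 write [C1 write: invalidate none -> C1=M] -> [I,M,I,I]
Op 2: C0 write [C0 write: invalidate ['C1=M'] -> C0=M] -> [M,I,I,I]
Op 3: C0 write [C0 write: already M (modified), no change] -> [M,I,I,I]
Op 4: C1 read [C1 read from I: others=['C0=M'] -> C1=S, others downsized to S] -> [S,S,I,I]
  -> First S state at op 4; remaining ops need not be traced.

Answer: 4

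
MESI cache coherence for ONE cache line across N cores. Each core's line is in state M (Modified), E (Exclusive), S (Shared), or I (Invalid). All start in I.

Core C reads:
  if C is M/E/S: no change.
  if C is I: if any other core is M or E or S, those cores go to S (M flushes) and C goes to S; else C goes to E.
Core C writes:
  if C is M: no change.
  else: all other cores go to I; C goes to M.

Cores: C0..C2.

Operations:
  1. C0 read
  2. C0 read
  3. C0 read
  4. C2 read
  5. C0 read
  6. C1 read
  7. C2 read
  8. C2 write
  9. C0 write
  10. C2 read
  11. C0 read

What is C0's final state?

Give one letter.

Answer: S

Derivation:
Op 1: C0 read [C0 read from I: no other sharers -> C0=E (exclusive)] -> [E,I,I]
Op 2: C0 read [C0 read: already in E, no change] -> [E,I,I]
Op 3: C0 read [C0 read: already in E, no change] -> [E,I,I]
Op 4: C2 read [C2 read from I: others=['C0=E'] -> C2=S, others downsized to S] -> [S,I,S]
Op 5: C0 read [C0 read: already in S, no change] -> [S,I,S]
Op 6: C1 read [C1 read from I: others=['C0=S', 'C2=S'] -> C1=S, others downsized to S] -> [S,S,S]
Op 7: C2 read [C2 read: already in S, no change] -> [S,S,S]
Op 8: C2 write [C2 write: invalidate ['C0=S', 'C1=S'] -> C2=M] -> [I,I,M]
Op 9: C0 write [C0 write: invalidate ['C2=M'] -> C0=M] -> [M,I,I]
Op 10: C2 read [C2 read from I: others=['C0=M'] -> C2=S, others downsized to S] -> [S,I,S]
Op 11: C0 read [C0 read: already in S, no change] -> [S,I,S]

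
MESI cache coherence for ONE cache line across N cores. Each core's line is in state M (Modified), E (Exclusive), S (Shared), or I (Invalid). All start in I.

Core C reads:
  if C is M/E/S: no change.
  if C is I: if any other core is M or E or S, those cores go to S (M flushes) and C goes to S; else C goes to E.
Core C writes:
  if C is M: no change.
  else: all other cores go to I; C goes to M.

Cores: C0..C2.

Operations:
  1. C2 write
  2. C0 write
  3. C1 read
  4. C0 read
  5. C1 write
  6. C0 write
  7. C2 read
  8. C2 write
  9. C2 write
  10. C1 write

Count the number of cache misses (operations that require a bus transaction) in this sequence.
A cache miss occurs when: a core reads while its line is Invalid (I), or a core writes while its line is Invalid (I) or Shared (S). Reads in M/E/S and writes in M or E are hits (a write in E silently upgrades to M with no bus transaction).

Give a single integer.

Op 1: C2 write [C2 write: invalidate none -> C2=M] -> [I,I,M] [MISS #1: write from I]
Op 2: C0 write [C0 write: invalidate ['C2=M'] -> C0=M] -> [M,I,I] [MISS #2: write from I]
Op 3: C1 read [C1 read from I: others=['C0=M'] -> C1=S, others downsized to S] -> [S,S,I] [MISS #3: read from I]
Op 4: C0 read [C0 read: already in S, no change] -> [S,S,I] [hit: read from S]
Op 5: C1 write [C1 write: invalidate ['C0=S'] -> C1=M] -> [I,M,I] [MISS #4: write from S]
Op 6: C0 write [C0 write: invalidate ['C1=M'] -> C0=M] -> [M,I,I] [MISS #5: write from I]
Op 7: C2 read [C2 read from I: others=['C0=M'] -> C2=S, others downsized to S] -> [S,I,S] [MISS #6: read from I]
Op 8: C2 write [C2 write: invalidate ['C0=S'] -> C2=M] -> [I,I,M] [MISS #7: write from S]
Op 9: C2 write [C2 write: already M (modified), no change] -> [I,I,M] [hit: write from M]
Op 10: C1 write [C1 write: invalidate ['C2=M'] -> C1=M] -> [I,M,I] [MISS #8: write from I]

Answer: 8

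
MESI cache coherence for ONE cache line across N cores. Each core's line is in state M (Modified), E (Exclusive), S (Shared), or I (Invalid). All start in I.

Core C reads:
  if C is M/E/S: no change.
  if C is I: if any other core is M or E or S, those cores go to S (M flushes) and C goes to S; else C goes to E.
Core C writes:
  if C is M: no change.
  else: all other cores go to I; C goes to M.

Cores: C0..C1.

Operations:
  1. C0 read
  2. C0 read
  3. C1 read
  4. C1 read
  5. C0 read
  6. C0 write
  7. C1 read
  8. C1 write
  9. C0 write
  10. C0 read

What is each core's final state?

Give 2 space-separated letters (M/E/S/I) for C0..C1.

Op 1: C0 read [C0 read from I: no other sharers -> C0=E (exclusive)] -> [E,I]
Op 2: C0 read [C0 read: already in E, no change] -> [E,I]
Op 3: C1 read [C1 read from I: others=['C0=E'] -> C1=S, others downsized to S] -> [S,S]
Op 4: C1 read [C1 read: already in S, no change] -> [S,S]
Op 5: C0 read [C0 read: already in S, no change] -> [S,S]
Op 6: C0 write [C0 write: invalidate ['C1=S'] -> C0=M] -> [M,I]
Op 7: C1 read [C1 read from I: others=['C0=M'] -> C1=S, others downsized to S] -> [S,S]
Op 8: C1 write [C1 write: invalidate ['C0=S'] -> C1=M] -> [I,M]
Op 9: C0 write [C0 write: invalidate ['C1=M'] -> C0=M] -> [M,I]
Op 10: C0 read [C0 read: already in M, no change] -> [M,I]

Answer: M I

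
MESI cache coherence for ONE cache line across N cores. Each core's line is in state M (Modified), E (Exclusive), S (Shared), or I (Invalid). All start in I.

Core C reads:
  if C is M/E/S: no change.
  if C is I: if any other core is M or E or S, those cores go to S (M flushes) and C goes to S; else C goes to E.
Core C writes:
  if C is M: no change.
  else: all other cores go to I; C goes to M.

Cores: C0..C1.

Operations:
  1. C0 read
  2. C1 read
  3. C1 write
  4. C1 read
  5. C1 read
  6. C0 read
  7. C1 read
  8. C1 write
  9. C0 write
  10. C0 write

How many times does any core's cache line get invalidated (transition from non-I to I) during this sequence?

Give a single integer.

Op 1: C0 read [C0 read from I: no other sharers -> C0=E (exclusive)] -> [E,I] (invalidations this op: 0; running total: 0)
Op 2: C1 read [C1 read from I: others=['C0=E'] -> C1=S, others downsized to S] -> [S,S] (invalidations this op: 0; running total: 0)
Op 3: C1 write [C1 write: invalidate ['C0=S'] -> C1=M] -> [I,M] (invalidations this op: 1; running total: 1)
Op 4: C1 read [C1 read: already in M, no change] -> [I,M] (invalidations this op: 0; running total: 1)
Op 5: C1 read [C1 read: already in M, no change] -> [I,M] (invalidations this op: 0; running total: 1)
Op 6: C0 read [C0 read from I: others=['C1=M'] -> C0=S, others downsized to S] -> [S,S] (invalidations this op: 0; running total: 1)
Op 7: C1 read [C1 read: already in S, no change] -> [S,S] (invalidations this op: 0; running total: 1)
Op 8: C1 write [C1 write: invalidate ['C0=S'] -> C1=M] -> [I,M] (invalidations this op: 1; running total: 2)
Op 9: C0 write [C0 write: invalidate ['C1=M'] -> C0=M] -> [M,I] (invalidations this op: 1; running total: 3)
Op 10: C0 write [C0 write: already M (modified), no change] -> [M,I] (invalidations this op: 0; running total: 3)

Answer: 3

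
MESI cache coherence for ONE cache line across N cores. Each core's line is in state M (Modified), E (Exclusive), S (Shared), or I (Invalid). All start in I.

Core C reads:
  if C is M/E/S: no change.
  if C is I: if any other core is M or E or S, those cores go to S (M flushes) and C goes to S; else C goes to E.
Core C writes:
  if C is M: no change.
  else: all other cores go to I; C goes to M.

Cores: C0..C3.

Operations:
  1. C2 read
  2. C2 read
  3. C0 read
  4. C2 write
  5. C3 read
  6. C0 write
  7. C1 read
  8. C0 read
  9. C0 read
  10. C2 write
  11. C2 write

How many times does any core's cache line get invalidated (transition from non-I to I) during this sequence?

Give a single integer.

Answer: 5

Derivation:
Op 1: C2 read [C2 read from I: no other sharers -> C2=E (exclusive)] -> [I,I,E,I] (invalidations this op: 0; running total: 0)
Op 2: C2 read [C2 read: already in E, no change] -> [I,I,E,I] (invalidations this op: 0; running total: 0)
Op 3: C0 read [C0 read from I: others=['C2=E'] -> C0=S, others downsized to S] -> [S,I,S,I] (invalidations this op: 0; running total: 0)
Op 4: C2 write [C2 write: invalidate ['C0=S'] -> C2=M] -> [I,I,M,I] (invalidations this op: 1; running total: 1)
Op 5: C3 read [C3 read from I: others=['C2=M'] -> C3=S, others downsized to S] -> [I,I,S,S] (invalidations this op: 0; running total: 1)
Op 6: C0 write [C0 write: invalidate ['C2=S', 'C3=S'] -> C0=M] -> [M,I,I,I] (invalidations this op: 2; running total: 3)
Op 7: C1 read [C1 read from I: others=['C0=M'] -> C1=S, others downsized to S] -> [S,S,I,I] (invalidations this op: 0; running total: 3)
Op 8: C0 read [C0 read: already in S, no change] -> [S,S,I,I] (invalidations this op: 0; running total: 3)
Op 9: C0 read [C0 read: already in S, no change] -> [S,S,I,I] (invalidations this op: 0; running total: 3)
Op 10: C2 write [C2 write: invalidate ['C0=S', 'C1=S'] -> C2=M] -> [I,I,M,I] (invalidations this op: 2; running total: 5)
Op 11: C2 write [C2 write: already M (modified), no change] -> [I,I,M,I] (invalidations this op: 0; running total: 5)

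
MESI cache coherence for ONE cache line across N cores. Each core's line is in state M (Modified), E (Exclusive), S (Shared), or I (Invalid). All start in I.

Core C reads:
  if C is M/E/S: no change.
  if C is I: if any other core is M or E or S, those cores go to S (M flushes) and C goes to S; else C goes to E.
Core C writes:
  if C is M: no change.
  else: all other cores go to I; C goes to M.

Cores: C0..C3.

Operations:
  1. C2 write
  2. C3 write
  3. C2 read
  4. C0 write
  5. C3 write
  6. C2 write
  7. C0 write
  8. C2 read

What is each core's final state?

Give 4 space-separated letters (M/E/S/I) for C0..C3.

Op 1: C2 write [C2 write: invalidate none -> C2=M] -> [I,I,M,I]
Op 2: C3 write [C3 write: invalidate ['C2=M'] -> C3=M] -> [I,I,I,M]
Op 3: C2 read [C2 read from I: others=['C3=M'] -> C2=S, others downsized to S] -> [I,I,S,S]
Op 4: C0 write [C0 write: invalidate ['C2=S', 'C3=S'] -> C0=M] -> [M,I,I,I]
Op 5: C3 write [C3 write: invalidate ['C0=M'] -> C3=M] -> [I,I,I,M]
Op 6: C2 write [C2 write: invalidate ['C3=M'] -> C2=M] -> [I,I,M,I]
Op 7: C0 write [C0 write: invalidate ['C2=M'] -> C0=M] -> [M,I,I,I]
Op 8: C2 read [C2 read from I: others=['C0=M'] -> C2=S, others downsized to S] -> [S,I,S,I]

Answer: S I S I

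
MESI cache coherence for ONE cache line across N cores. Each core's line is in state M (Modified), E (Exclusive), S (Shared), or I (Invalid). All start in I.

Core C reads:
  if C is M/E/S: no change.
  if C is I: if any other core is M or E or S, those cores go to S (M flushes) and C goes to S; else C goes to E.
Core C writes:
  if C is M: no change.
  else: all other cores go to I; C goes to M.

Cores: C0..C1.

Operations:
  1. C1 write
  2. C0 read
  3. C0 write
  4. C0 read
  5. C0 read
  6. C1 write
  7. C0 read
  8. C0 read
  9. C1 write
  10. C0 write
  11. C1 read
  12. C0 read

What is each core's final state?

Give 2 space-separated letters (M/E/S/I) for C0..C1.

Op 1: C1 write [C1 write: invalidate none -> C1=M] -> [I,M]
Op 2: C0 read [C0 read from I: others=['C1=M'] -> C0=S, others downsized to S] -> [S,S]
Op 3: C0 write [C0 write: invalidate ['C1=S'] -> C0=M] -> [M,I]
Op 4: C0 read [C0 read: already in M, no change] -> [M,I]
Op 5: C0 read [C0 read: already in M, no change] -> [M,I]
Op 6: C1 write [C1 write: invalidate ['C0=M'] -> C1=M] -> [I,M]
Op 7: C0 read [C0 read from I: others=['C1=M'] -> C0=S, others downsized to S] -> [S,S]
Op 8: C0 read [C0 read: already in S, no change] -> [S,S]
Op 9: C1 write [C1 write: invalidate ['C0=S'] -> C1=M] -> [I,M]
Op 10: C0 write [C0 write: invalidate ['C1=M'] -> C0=M] -> [M,I]
Op 11: C1 read [C1 read from I: others=['C0=M'] -> C1=S, others downsized to S] -> [S,S]
Op 12: C0 read [C0 read: already in S, no change] -> [S,S]

Answer: S S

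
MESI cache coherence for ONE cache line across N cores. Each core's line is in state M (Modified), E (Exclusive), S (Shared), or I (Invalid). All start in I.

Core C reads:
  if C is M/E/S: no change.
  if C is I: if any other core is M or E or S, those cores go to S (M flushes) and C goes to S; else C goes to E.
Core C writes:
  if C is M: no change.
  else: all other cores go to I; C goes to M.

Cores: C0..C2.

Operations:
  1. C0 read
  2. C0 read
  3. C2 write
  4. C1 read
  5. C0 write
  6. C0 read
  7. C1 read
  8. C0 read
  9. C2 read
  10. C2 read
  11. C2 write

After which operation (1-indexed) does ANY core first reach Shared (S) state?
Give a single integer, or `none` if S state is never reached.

Op 1: C0 read [C0 read from I: no other sharers -> C0=E (exclusive)] -> [E,I,I]
Op 2: C0 read [C0 read: already in E, no change] -> [E,I,I]
Op 3: C2 write [C2 write: invalidate ['C0=E'] -> C2=M] -> [I,I,M]
Op 4: C1 read [C1 read from I: others=['C2=M'] -> C1=S, others downsized to S] -> [I,S,S]
  -> First S state at op 4; remaining ops need not be traced.

Answer: 4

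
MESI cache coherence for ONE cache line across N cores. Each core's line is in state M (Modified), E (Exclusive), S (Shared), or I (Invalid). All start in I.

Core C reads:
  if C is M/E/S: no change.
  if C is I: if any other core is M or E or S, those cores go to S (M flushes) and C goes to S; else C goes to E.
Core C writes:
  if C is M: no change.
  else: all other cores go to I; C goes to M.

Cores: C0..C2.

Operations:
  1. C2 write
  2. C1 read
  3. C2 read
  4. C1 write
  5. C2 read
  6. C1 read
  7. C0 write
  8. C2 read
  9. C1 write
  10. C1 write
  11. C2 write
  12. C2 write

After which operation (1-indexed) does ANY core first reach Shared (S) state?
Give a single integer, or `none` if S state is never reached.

Answer: 2

Derivation:
Op 1: C2 write [C2 write: invalidate none -> C2=M] -> [I,I,M]
Op 2: C1 read [C1 read from I: others=['C2=M'] -> C1=S, others downsized to S] -> [I,S,S]
  -> First S state at op 2; remaining ops need not be traced.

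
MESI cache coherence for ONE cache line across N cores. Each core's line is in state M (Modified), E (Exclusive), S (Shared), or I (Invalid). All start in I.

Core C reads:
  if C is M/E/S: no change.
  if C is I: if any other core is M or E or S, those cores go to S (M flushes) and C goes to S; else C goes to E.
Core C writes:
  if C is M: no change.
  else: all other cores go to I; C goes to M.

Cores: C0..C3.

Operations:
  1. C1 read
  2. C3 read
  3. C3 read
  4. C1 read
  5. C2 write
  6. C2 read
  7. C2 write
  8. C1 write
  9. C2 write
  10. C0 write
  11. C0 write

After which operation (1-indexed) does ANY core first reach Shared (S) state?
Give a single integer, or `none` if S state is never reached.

Op 1: C1 read [C1 read from I: no other sharers -> C1=E (exclusive)] -> [I,E,I,I]
Op 2: C3 read [C3 read from I: others=['C1=E'] -> C3=S, others downsized to S] -> [I,S,I,S]
  -> First S state at op 2; remaining ops need not be traced.

Answer: 2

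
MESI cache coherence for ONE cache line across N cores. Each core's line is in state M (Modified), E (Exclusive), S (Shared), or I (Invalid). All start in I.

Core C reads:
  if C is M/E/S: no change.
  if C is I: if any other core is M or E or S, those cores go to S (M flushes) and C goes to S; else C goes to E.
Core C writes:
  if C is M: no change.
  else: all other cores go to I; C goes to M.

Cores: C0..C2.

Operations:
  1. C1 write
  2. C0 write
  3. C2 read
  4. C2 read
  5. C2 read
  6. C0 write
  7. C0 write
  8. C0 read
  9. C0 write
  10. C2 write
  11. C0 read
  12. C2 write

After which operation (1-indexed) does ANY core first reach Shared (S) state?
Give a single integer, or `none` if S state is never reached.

Op 1: C1 write [C1 write: invalidate none -> C1=M] -> [I,M,I]
Op 2: C0 write [C0 write: invalidate ['C1=M'] -> C0=M] -> [M,I,I]
Op 3: C2 read [C2 read from I: others=['C0=M'] -> C2=S, others downsized to S] -> [S,I,S]
  -> First S state at op 3; remaining ops need not be traced.

Answer: 3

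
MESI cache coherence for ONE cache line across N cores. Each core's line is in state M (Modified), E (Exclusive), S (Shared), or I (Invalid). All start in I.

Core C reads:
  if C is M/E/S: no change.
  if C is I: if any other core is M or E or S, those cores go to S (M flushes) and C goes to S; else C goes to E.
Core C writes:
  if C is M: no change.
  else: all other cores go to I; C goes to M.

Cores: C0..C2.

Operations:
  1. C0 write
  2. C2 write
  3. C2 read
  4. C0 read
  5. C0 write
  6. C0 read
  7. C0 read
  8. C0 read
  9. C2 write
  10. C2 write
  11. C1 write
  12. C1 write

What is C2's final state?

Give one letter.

Op 1: C0 write [C0 write: invalidate none -> C0=M] -> [M,I,I]
Op 2: C2 write [C2 write: invalidate ['C0=M'] -> C2=M] -> [I,I,M]
Op 3: C2 read [C2 read: already in M, no change] -> [I,I,M]
Op 4: C0 read [C0 read from I: others=['C2=M'] -> C0=S, others downsized to S] -> [S,I,S]
Op 5: C0 write [C0 write: invalidate ['C2=S'] -> C0=M] -> [M,I,I]
Op 6: C0 read [C0 read: already in M, no change] -> [M,I,I]
Op 7: C0 read [C0 read: already in M, no change] -> [M,I,I]
Op 8: C0 read [C0 read: already in M, no change] -> [M,I,I]
Op 9: C2 write [C2 write: invalidate ['C0=M'] -> C2=M] -> [I,I,M]
Op 10: C2 write [C2 write: already M (modified), no change] -> [I,I,M]
Op 11: C1 write [C1 write: invalidate ['C2=M'] -> C1=M] -> [I,M,I]
Op 12: C1 write [C1 write: already M (modified), no change] -> [I,M,I]

Answer: I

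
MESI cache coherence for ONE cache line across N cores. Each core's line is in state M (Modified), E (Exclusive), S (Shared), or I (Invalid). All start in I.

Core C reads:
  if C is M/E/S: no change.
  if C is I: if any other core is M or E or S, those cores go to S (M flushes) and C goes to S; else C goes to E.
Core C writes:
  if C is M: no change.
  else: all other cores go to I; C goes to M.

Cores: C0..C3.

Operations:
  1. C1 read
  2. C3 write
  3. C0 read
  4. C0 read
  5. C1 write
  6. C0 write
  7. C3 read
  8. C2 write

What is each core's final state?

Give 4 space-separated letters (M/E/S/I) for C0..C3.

Answer: I I M I

Derivation:
Op 1: C1 read [C1 read from I: no other sharers -> C1=E (exclusive)] -> [I,E,I,I]
Op 2: C3 write [C3 write: invalidate ['C1=E'] -> C3=M] -> [I,I,I,M]
Op 3: C0 read [C0 read from I: others=['C3=M'] -> C0=S, others downsized to S] -> [S,I,I,S]
Op 4: C0 read [C0 read: already in S, no change] -> [S,I,I,S]
Op 5: C1 write [C1 write: invalidate ['C0=S', 'C3=S'] -> C1=M] -> [I,M,I,I]
Op 6: C0 write [C0 write: invalidate ['C1=M'] -> C0=M] -> [M,I,I,I]
Op 7: C3 read [C3 read from I: others=['C0=M'] -> C3=S, others downsized to S] -> [S,I,I,S]
Op 8: C2 write [C2 write: invalidate ['C0=S', 'C3=S'] -> C2=M] -> [I,I,M,I]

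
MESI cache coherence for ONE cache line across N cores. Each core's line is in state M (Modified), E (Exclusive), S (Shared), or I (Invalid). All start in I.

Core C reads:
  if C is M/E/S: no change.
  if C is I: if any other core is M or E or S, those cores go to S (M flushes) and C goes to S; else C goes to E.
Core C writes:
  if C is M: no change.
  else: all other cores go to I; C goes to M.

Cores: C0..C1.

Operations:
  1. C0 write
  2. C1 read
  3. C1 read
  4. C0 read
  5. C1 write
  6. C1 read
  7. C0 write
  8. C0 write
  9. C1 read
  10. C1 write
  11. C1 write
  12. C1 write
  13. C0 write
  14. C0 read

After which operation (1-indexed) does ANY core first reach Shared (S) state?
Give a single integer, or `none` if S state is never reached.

Op 1: C0 write [C0 write: invalidate none -> C0=M] -> [M,I]
Op 2: C1 read [C1 read from I: others=['C0=M'] -> C1=S, others downsized to S] -> [S,S]
  -> First S state at op 2; remaining ops need not be traced.

Answer: 2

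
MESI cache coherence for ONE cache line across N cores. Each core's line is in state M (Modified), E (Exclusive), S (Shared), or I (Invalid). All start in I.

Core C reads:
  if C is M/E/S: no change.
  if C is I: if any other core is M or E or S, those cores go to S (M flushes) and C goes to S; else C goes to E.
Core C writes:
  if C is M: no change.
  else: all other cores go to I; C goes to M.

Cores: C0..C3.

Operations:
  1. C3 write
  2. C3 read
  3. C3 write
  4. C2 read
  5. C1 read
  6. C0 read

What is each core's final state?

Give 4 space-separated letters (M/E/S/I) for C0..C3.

Answer: S S S S

Derivation:
Op 1: C3 write [C3 write: invalidate none -> C3=M] -> [I,I,I,M]
Op 2: C3 read [C3 read: already in M, no change] -> [I,I,I,M]
Op 3: C3 write [C3 write: already M (modified), no change] -> [I,I,I,M]
Op 4: C2 read [C2 read from I: others=['C3=M'] -> C2=S, others downsized to S] -> [I,I,S,S]
Op 5: C1 read [C1 read from I: others=['C2=S', 'C3=S'] -> C1=S, others downsized to S] -> [I,S,S,S]
Op 6: C0 read [C0 read from I: others=['C1=S', 'C2=S', 'C3=S'] -> C0=S, others downsized to S] -> [S,S,S,S]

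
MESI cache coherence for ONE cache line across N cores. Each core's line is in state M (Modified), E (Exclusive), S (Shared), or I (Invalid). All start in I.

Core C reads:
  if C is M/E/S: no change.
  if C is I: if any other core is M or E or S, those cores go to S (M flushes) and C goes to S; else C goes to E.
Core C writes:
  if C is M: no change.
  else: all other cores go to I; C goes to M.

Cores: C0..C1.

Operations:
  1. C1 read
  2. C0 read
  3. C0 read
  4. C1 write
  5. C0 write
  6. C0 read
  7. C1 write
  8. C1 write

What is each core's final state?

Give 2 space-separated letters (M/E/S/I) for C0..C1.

Answer: I M

Derivation:
Op 1: C1 read [C1 read from I: no other sharers -> C1=E (exclusive)] -> [I,E]
Op 2: C0 read [C0 read from I: others=['C1=E'] -> C0=S, others downsized to S] -> [S,S]
Op 3: C0 read [C0 read: already in S, no change] -> [S,S]
Op 4: C1 write [C1 write: invalidate ['C0=S'] -> C1=M] -> [I,M]
Op 5: C0 write [C0 write: invalidate ['C1=M'] -> C0=M] -> [M,I]
Op 6: C0 read [C0 read: already in M, no change] -> [M,I]
Op 7: C1 write [C1 write: invalidate ['C0=M'] -> C1=M] -> [I,M]
Op 8: C1 write [C1 write: already M (modified), no change] -> [I,M]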